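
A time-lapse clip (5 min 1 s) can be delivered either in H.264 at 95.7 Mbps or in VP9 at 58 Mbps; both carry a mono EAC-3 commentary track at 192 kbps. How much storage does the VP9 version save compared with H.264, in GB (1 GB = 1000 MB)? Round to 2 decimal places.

5 min 1 s = 301 s
Audio: 192 kbps = 0.192 Mbps.
H.264: 95.892 Mbps × 301 s = 28863.5 Mb = 3.608 GB.
VP9: 58.192 Mbps × 301 s = 17515.8 Mb = 2.189 GB.
Saving: 3.608 − 2.189 = 1.418 GB.

1.42 GB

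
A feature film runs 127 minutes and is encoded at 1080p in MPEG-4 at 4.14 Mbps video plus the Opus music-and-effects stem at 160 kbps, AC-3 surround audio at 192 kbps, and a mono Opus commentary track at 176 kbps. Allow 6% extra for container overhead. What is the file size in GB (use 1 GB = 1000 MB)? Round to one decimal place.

4.7 GB

127 min = 7620 s
Audio total: 160 + 192 + 176 = 528 kbps = 0.528 Mbps.
Total bitrate: 4.14 + 0.528 = 4.668 Mbps.
Stream data: 4.668 Mbps × 7620 s = 35570.2 Mb.
With 6% container overhead: ×1.06.
37,704 Mb ÷ 8 = 4,713 MB → 4.713 GB.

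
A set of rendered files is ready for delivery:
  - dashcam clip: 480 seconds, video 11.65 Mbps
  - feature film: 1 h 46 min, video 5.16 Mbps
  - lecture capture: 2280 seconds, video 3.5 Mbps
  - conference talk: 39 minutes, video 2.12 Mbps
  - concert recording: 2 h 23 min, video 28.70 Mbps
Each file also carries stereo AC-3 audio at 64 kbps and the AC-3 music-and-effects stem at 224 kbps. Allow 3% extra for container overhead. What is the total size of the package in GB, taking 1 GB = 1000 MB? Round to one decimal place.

Audio total: 64 + 224 = 288 kbps = 0.288 Mbps.
dashcam clip: 11.938 Mbps × 480 s × 1.03 = 5902.1 Mb
feature film: 5.448 Mbps × 6360 s × 1.03 = 35688.8 Mb
lecture capture: 3.788 Mbps × 2280 s × 1.03 = 8895.7 Mb
conference talk: 2.408 Mbps × 2340 s × 1.03 = 5803.8 Mb
concert recording: 28.988 Mbps × 8580 s × 1.03 = 256178.6 Mb
Total: 312469.0 Mb = 39058.6 MB.
= 39.06 GB.

39.1 GB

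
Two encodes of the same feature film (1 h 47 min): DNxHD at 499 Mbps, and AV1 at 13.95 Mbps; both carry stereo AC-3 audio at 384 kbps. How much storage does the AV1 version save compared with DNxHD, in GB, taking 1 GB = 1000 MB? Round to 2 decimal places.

1 h 47 min = 107 min = 6420 s
Audio: 384 kbps = 0.384 Mbps.
DNxHD: 499.384 Mbps × 6420 s = 3206045.3 Mb = 400.756 GB.
AV1: 14.334 Mbps × 6420 s = 92024.3 Mb = 11.503 GB.
Saving: 400.756 − 11.503 = 389.253 GB.

389.25 GB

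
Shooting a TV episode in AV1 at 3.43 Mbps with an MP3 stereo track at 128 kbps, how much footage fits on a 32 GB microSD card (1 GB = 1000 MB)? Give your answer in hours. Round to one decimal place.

20.0 hours

Audio: 128 kbps = 0.128 Mbps.
Total bitrate: 3.43 + 0.128 = 3.558 Mbps.
Capacity: 32 GB = 256,000 Mb.
Recording time: 256,000 / 3.558 = 71,951 s ≈ 20.0 hours.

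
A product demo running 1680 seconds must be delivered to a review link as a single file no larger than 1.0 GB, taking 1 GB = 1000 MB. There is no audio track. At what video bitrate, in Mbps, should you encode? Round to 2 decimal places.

4.76 Mbps

Budget: 1.0 GB = 8000.0 Mb.
Total bitrate budget: 8000.0 Mb / 1680 s = 4.762 Mbps.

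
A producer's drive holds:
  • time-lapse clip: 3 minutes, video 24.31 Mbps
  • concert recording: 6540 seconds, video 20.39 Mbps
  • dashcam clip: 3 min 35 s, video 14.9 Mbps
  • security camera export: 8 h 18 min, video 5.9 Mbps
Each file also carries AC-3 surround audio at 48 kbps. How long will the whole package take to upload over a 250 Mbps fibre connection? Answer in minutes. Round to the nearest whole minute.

21 minutes

Audio: 48 kbps = 0.048 Mbps.
time-lapse clip: 24.358 Mbps × 180 s = 4384.4 Mb
concert recording: 20.438 Mbps × 6540 s = 133664.5 Mb
dashcam clip: 14.948 Mbps × 215 s = 3213.8 Mb
security camera export: 5.948 Mbps × 29880 s = 177726.2 Mb
Total: 318989.0 Mb = 39873.6 MB.
At 250 Mbps: 318989.0 / 250 = 1276 s ≈ 21.3 minutes.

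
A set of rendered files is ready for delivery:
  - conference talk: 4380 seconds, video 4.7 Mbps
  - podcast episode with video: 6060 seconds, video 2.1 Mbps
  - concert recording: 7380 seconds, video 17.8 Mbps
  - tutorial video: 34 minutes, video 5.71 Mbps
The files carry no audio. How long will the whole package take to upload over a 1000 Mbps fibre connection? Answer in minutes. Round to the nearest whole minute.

conference talk: 4.700 Mbps × 4380 s = 20586.0 Mb
podcast episode with video: 2.100 Mbps × 6060 s = 12726.0 Mb
concert recording: 17.800 Mbps × 7380 s = 131364.0 Mb
tutorial video: 5.710 Mbps × 2040 s = 11648.4 Mb
Total: 176324.4 Mb = 22040.5 MB.
At 1000 Mbps: 176324.4 / 1000 = 176 s ≈ 2.94 minutes.

3 minutes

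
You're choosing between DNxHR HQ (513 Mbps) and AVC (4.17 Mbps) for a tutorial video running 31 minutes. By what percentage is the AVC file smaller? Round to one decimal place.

99.2%

31 min = 1860 s
DNxHR HQ: 513.000 Mbps × 1860 s = 954180.0 Mb = 111.081 GiB.
AVC: 4.170 Mbps × 1860 s = 7756.2 Mb = 0.903 GiB.
Reduction: (1 − 0.903/111.081) × 100 = 99.19%.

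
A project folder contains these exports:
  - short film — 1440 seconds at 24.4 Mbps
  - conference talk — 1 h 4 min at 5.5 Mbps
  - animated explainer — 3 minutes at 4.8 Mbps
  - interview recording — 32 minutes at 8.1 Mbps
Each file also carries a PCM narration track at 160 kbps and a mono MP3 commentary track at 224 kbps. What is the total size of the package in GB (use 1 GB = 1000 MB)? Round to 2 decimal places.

9.44 GB

Audio total: 160 + 224 = 384 kbps = 0.384 Mbps.
short film: 24.784 Mbps × 1440 s = 35689.0 Mb
conference talk: 5.884 Mbps × 3840 s = 22594.6 Mb
animated explainer: 5.184 Mbps × 180 s = 933.1 Mb
interview recording: 8.484 Mbps × 1920 s = 16289.3 Mb
Total: 75505.9 Mb = 9438.2 MB.
= 9.438 GB.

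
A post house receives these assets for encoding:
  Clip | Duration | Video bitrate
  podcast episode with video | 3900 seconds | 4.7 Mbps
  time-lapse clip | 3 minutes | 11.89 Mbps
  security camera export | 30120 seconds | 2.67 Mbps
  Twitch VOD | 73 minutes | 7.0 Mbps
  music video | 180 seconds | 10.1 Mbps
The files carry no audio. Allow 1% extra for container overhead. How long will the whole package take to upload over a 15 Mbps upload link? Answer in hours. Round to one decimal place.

2.5 hours

podcast episode with video: 4.700 Mbps × 3900 s × 1.01 = 18513.3 Mb
time-lapse clip: 11.890 Mbps × 180 s × 1.01 = 2161.6 Mb
security camera export: 2.670 Mbps × 30120 s × 1.01 = 81224.6 Mb
Twitch VOD: 7.000 Mbps × 4380 s × 1.01 = 30966.6 Mb
music video: 10.100 Mbps × 180 s × 1.01 = 1836.2 Mb
Total: 134702.3 Mb = 16837.8 MB.
At 15 Mbps: 134702.3 / 15 = 8980 s ≈ 2.49 hours.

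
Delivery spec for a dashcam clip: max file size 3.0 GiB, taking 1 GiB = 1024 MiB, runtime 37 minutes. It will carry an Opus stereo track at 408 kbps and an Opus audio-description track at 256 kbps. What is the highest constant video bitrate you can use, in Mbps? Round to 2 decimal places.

Budget: 3.0 GiB = 25769.8 Mb.
37 min = 2220 s
Total bitrate budget: 25769.8 Mb / 2220 s = 11.608 Mbps.
Audio total: 408 + 256 = 664 kbps = 0.664 Mbps.
Video: 11.608 − 0.664 = 10.944 Mbps.

10.94 Mbps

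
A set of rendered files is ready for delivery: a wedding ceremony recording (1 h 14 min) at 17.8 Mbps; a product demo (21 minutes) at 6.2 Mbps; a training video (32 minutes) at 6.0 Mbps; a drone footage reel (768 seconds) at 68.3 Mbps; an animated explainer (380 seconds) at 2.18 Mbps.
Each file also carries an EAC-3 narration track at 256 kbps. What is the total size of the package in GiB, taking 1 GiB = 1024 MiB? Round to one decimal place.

Audio: 256 kbps = 0.256 Mbps.
wedding ceremony recording: 18.056 Mbps × 4440 s = 80168.6 Mb
product demo: 6.456 Mbps × 1260 s = 8134.6 Mb
training video: 6.256 Mbps × 1920 s = 12011.5 Mb
drone footage reel: 68.556 Mbps × 768 s = 52651.0 Mb
animated explainer: 2.436 Mbps × 380 s = 925.7 Mb
Total: 153891.4 Mb = 19236.4 MB.
= 17.92 GiB.

17.9 GiB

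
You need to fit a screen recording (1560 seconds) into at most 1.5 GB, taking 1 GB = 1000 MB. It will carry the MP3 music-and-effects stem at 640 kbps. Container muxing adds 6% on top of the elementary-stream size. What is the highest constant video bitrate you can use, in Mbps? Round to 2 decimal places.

Budget: 1.5 GB = 12000.0 Mb.
Stream payload after overhead: 12000.0 / 1.06 = 11320.8 Mb.
Total bitrate budget: 11320.8 Mb / 1560 s = 7.257 Mbps.
Audio: 640 kbps = 0.640 Mbps.
Video: 7.257 − 0.640 = 6.617 Mbps.

6.62 Mbps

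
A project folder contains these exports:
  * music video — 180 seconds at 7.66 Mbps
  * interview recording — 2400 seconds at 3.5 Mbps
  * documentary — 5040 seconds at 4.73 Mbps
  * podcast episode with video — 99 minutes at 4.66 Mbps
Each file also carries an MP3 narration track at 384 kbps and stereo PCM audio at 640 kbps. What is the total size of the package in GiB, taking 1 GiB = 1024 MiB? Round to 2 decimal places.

Audio total: 384 + 640 = 1024 kbps = 1.024 Mbps.
music video: 8.684 Mbps × 180 s = 1563.1 Mb
interview recording: 4.524 Mbps × 2400 s = 10857.6 Mb
documentary: 5.754 Mbps × 5040 s = 29000.2 Mb
podcast episode with video: 5.684 Mbps × 5940 s = 33763.0 Mb
Total: 75183.8 Mb = 9398.0 MB.
= 8.753 GiB.

8.75 GiB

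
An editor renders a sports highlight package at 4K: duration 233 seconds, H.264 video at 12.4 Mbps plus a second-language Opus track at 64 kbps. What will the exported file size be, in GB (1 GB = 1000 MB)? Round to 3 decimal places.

0.363 GB

Audio: 64 kbps = 0.064 Mbps.
Total bitrate: 12.4 + 0.064 = 12.464 Mbps.
Stream data: 12.464 Mbps × 233 s = 2904.1 Mb.
2,904 Mb ÷ 8 = 363.0 MB → 0.363 GB.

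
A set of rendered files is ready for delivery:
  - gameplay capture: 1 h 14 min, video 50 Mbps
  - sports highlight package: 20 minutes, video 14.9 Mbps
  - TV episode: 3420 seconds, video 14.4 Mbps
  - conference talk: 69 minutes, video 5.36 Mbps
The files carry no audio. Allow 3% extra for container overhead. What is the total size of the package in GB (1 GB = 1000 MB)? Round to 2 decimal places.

40.08 GB

gameplay capture: 50.000 Mbps × 4440 s × 1.03 = 228660.0 Mb
sports highlight package: 14.900 Mbps × 1200 s × 1.03 = 18416.4 Mb
TV episode: 14.400 Mbps × 3420 s × 1.03 = 50725.4 Mb
conference talk: 5.360 Mbps × 4140 s × 1.03 = 22856.1 Mb
Total: 320658.0 Mb = 40082.2 MB.
= 40.08 GB.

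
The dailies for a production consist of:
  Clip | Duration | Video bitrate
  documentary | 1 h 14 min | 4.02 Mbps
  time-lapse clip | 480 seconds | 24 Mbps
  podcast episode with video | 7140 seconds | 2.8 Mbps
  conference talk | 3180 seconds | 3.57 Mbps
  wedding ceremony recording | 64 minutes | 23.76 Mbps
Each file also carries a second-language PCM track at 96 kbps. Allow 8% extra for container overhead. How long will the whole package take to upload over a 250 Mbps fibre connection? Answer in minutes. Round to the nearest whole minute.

11 minutes

Audio: 96 kbps = 0.096 Mbps.
documentary: 4.116 Mbps × 4440 s × 1.08 = 19737.0 Mb
time-lapse clip: 24.096 Mbps × 480 s × 1.08 = 12491.4 Mb
podcast episode with video: 2.896 Mbps × 7140 s × 1.08 = 22331.6 Mb
conference talk: 3.666 Mbps × 3180 s × 1.08 = 12590.5 Mb
wedding ceremony recording: 23.856 Mbps × 3840 s × 1.08 = 98935.6 Mb
Total: 166086.2 Mb = 20760.8 MB.
At 250 Mbps: 166086.2 / 250 = 664 s ≈ 11.1 minutes.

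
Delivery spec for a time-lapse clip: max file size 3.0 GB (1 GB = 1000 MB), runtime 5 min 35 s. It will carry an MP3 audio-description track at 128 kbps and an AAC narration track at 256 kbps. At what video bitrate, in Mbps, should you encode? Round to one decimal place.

71.3 Mbps

Budget: 3.0 GB = 24000.0 Mb.
5 min 35 s = 335 s
Total bitrate budget: 24000.0 Mb / 335 s = 71.642 Mbps.
Audio total: 128 + 256 = 384 kbps = 0.384 Mbps.
Video: 71.642 − 0.384 = 71.258 Mbps.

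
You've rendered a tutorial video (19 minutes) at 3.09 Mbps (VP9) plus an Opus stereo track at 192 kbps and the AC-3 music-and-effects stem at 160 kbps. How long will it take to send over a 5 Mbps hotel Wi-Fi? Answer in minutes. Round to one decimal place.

13.1 minutes

19 min = 1140 s
Audio total: 192 + 160 = 352 kbps = 0.352 Mbps.
Total bitrate: 3.442 Mbps.
File: 3.442 Mbps × 1140 s = 3923.9 Mb.
At 5 Mbps: 3923.9 / 5 = 784.8 s ≈ 13.1 minutes.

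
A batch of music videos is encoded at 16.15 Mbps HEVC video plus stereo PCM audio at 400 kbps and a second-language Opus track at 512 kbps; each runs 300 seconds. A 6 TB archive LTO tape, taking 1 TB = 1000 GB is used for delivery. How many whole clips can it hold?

9377

Audio total: 400 + 512 = 912 kbps = 0.912 Mbps.
Total bitrate: 17.062 Mbps.
Per item: 17.062 Mbps × 300 s = 5,119 Mb = 639.8 MB.
Capacity: 6 TB = 48,000,000 Mb; 9377.56 items → 9377 complete.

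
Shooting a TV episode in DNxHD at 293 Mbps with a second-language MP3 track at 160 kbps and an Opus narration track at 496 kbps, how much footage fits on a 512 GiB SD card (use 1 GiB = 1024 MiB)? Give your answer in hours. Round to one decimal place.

4.2 hours

Audio total: 160 + 496 = 656 kbps = 0.656 Mbps.
Total bitrate: 293 + 0.656 = 293.656 Mbps.
Capacity: 512 GiB = 4,398,047 Mb.
Recording time: 4,398,047 / 293.656 = 14,977 s ≈ 4.16 hours.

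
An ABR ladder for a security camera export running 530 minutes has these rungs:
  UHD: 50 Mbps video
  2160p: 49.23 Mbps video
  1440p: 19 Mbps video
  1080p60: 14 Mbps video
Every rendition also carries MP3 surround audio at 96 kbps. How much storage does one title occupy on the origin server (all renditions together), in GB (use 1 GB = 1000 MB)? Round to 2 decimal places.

530 min = 31800 s
Audio: 96 kbps = 0.096 Mbps.
Sum of rendition bitrates: (50+0.096) + (49.23+0.096) + (19+0.096) + (14+0.096) = 132.614 Mbps.
× 31800 s = 4,217,125 Mb = 527,141 MB = 527.1 GB.

527.14 GB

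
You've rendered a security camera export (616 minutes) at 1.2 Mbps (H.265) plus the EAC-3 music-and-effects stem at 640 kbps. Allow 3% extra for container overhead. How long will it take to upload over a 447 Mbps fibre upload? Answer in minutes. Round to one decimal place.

616 min = 36960 s
Audio: 640 kbps = 0.640 Mbps.
Total bitrate: 1.840 Mbps.
File: 1.840 Mbps × 36960 s = 68006.4 Mb.
With 3% container overhead: ×1.03. → 70046.6 Mb.
At 447 Mbps: 70046.6 / 447 = 156.7 s ≈ 2.61 minutes.

2.6 minutes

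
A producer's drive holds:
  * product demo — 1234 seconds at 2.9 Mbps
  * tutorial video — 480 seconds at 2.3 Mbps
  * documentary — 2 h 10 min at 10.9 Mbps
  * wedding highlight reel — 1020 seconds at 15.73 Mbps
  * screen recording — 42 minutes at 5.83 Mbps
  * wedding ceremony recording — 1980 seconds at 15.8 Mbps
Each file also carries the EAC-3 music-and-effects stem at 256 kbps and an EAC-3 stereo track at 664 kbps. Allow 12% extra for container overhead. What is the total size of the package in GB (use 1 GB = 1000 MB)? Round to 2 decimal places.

Audio total: 256 + 664 = 920 kbps = 0.920 Mbps.
product demo: 3.820 Mbps × 1234 s × 1.12 = 5279.5 Mb
tutorial video: 3.220 Mbps × 480 s × 1.12 = 1731.1 Mb
documentary: 11.820 Mbps × 7800 s × 1.12 = 103259.5 Mb
wedding highlight reel: 16.650 Mbps × 1020 s × 1.12 = 19021.0 Mb
screen recording: 6.750 Mbps × 2520 s × 1.12 = 19051.2 Mb
wedding ceremony recording: 16.720 Mbps × 1980 s × 1.12 = 37078.3 Mb
Total: 185420.6 Mb = 23177.6 MB.
= 23.18 GB.

23.18 GB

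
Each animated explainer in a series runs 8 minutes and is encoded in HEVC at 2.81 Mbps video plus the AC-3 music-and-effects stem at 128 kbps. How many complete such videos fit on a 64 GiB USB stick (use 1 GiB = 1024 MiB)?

8 min = 480 s
Audio: 128 kbps = 0.128 Mbps.
Total bitrate: 2.938 Mbps.
Per item: 2.938 Mbps × 480 s = 1,410 Mb = 176.3 MB.
Capacity: 64 GiB = 549,756 Mb; 389.83 items → 389 complete.

389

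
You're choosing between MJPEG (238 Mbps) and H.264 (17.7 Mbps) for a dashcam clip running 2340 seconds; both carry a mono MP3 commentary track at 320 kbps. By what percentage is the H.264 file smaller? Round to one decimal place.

Audio: 320 kbps = 0.320 Mbps.
MJPEG: 238.320 Mbps × 2340 s = 557668.8 Mb = 69.709 GB.
H.264: 18.020 Mbps × 2340 s = 42166.8 Mb = 5.271 GB.
Reduction: (1 − 5.271/69.709) × 100 = 92.44%.

92.4%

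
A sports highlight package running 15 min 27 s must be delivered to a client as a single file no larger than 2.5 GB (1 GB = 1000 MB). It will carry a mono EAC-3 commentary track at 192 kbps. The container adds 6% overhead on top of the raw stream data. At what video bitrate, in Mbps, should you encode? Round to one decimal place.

Budget: 2.5 GB = 20000.0 Mb.
Stream payload after overhead: 20000.0 / 1.06 = 18867.9 Mb.
15 min 27 s = 927 s
Total bitrate budget: 18867.9 Mb / 927 s = 20.354 Mbps.
Audio: 192 kbps = 0.192 Mbps.
Video: 20.354 − 0.192 = 20.162 Mbps.

20.2 Mbps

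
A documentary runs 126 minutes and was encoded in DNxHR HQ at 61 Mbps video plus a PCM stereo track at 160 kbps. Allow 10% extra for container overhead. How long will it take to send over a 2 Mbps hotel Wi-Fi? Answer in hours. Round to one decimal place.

126 min = 7560 s
Audio: 160 kbps = 0.160 Mbps.
Total bitrate: 61.160 Mbps.
File: 61.160 Mbps × 7560 s = 462369.6 Mb.
With 10% container overhead: ×1.10. → 508606.6 Mb.
At 2 Mbps: 508606.6 / 2 = 254303.3 s ≈ 70.6 hours.

70.6 hours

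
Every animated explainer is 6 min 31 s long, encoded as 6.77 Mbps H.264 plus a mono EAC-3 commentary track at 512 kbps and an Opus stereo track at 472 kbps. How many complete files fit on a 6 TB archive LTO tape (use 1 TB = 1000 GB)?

15832

6 min 31 s = 391 s
Audio total: 512 + 472 = 984 kbps = 0.984 Mbps.
Total bitrate: 7.754 Mbps.
Per item: 7.754 Mbps × 391 s = 3,032 Mb = 379.0 MB.
Capacity: 6 TB = 48,000,000 Mb; 15832.11 items → 15832 complete.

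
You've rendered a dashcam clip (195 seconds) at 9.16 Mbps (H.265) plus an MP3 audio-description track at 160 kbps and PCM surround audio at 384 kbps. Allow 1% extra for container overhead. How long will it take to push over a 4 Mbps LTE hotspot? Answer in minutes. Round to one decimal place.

8.0 minutes

Audio total: 160 + 384 = 544 kbps = 0.544 Mbps.
Total bitrate: 9.704 Mbps.
File: 9.704 Mbps × 195 s = 1892.3 Mb.
With 1% container overhead: ×1.01. → 1911.2 Mb.
At 4 Mbps: 1911.2 / 4 = 477.8 s ≈ 7.96 minutes.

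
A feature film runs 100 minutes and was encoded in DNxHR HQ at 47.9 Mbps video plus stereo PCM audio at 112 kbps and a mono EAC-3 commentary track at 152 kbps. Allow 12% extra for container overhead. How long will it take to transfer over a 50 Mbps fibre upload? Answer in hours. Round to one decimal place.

1.8 hours

100 min = 6000 s
Audio total: 112 + 152 = 264 kbps = 0.264 Mbps.
Total bitrate: 48.164 Mbps.
File: 48.164 Mbps × 6000 s = 288984.0 Mb.
With 12% container overhead: ×1.12. → 323662.1 Mb.
At 50 Mbps: 323662.1 / 50 = 6473.2 s ≈ 1.8 hours.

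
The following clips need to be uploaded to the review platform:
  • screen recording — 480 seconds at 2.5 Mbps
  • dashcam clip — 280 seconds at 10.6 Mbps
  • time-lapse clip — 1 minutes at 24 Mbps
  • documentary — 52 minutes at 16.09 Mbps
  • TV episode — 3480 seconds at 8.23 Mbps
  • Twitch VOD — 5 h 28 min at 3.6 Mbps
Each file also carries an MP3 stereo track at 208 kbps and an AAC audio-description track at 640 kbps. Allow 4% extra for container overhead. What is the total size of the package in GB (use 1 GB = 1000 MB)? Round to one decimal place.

23.2 GB

Audio total: 208 + 640 = 848 kbps = 0.848 Mbps.
screen recording: 3.348 Mbps × 480 s × 1.04 = 1671.3 Mb
dashcam clip: 11.448 Mbps × 280 s × 1.04 = 3333.7 Mb
time-lapse clip: 24.848 Mbps × 60 s × 1.04 = 1550.5 Mb
documentary: 16.938 Mbps × 3120 s × 1.04 = 54960.4 Mb
TV episode: 9.078 Mbps × 3480 s × 1.04 = 32855.1 Mb
Twitch VOD: 4.448 Mbps × 19680 s × 1.04 = 91038.1 Mb
Total: 185409.1 Mb = 23176.1 MB.
= 23.18 GB.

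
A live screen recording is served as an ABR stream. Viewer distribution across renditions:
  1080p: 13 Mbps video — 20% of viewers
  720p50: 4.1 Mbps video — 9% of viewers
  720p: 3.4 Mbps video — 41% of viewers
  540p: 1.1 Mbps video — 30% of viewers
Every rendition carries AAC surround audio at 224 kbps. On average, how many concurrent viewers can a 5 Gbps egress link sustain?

1016

Audio: 224 kbps = 0.224 Mbps.
Average per-viewer bitrate: 0.20×13.224 + 0.09×4.324 + 0.41×3.624 + 0.30×1.324 = 4.917 Mbps.
5 Gbps = 5,000 Mbps; 5,000 / 4.917 = 1016.88 → 1016.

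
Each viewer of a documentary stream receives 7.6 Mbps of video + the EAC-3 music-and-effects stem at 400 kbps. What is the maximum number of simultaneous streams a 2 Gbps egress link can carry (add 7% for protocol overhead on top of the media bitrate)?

233

Audio: 400 kbps = 0.400 Mbps.
Per-viewer media rate: 8.000 Mbps.
On the wire with 7% overhead: 8.560 Mbps.
2 Gbps = 2,000 Mbps; 2,000 / 8.560 = 233.64 → 233 viewers.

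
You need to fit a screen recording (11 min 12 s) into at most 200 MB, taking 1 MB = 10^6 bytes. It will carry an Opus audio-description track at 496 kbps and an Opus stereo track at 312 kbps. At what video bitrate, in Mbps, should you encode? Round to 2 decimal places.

Budget: 200 MB = 1600.0 Mb.
11 min 12 s = 672 s
Total bitrate budget: 1600.0 Mb / 672 s = 2.381 Mbps.
Audio total: 496 + 312 = 808 kbps = 0.808 Mbps.
Video: 2.381 − 0.808 = 1.573 Mbps.

1.57 Mbps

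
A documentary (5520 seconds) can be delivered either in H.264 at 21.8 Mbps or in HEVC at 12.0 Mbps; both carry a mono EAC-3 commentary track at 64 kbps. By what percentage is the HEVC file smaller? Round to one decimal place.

Audio: 64 kbps = 0.064 Mbps.
H.264: 21.864 Mbps × 5520 s = 120689.3 Mb = 14.050 GiB.
HEVC: 12.064 Mbps × 5520 s = 66593.3 Mb = 7.752 GiB.
Reduction: (1 − 7.752/14.050) × 100 = 44.82%.

44.8%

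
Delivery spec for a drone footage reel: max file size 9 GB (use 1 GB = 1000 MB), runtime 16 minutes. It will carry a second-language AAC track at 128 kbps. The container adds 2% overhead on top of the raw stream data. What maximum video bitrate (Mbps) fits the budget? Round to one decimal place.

73.4 Mbps

Budget: 9 GB = 72000.0 Mb.
Stream payload after overhead: 72000.0 / 1.02 = 70588.2 Mb.
16 min = 960 s
Total bitrate budget: 70588.2 Mb / 960 s = 73.529 Mbps.
Audio: 128 kbps = 0.128 Mbps.
Video: 73.529 − 0.128 = 73.401 Mbps.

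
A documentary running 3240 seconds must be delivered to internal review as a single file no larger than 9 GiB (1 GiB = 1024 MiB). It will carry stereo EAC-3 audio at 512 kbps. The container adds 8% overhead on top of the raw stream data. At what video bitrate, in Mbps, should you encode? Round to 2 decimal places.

Budget: 9 GiB = 77309.4 Mb.
Stream payload after overhead: 77309.4 / 1.08 = 71582.8 Mb.
Total bitrate budget: 71582.8 Mb / 3240 s = 22.093 Mbps.
Audio: 512 kbps = 0.512 Mbps.
Video: 22.093 − 0.512 = 21.581 Mbps.

21.58 Mbps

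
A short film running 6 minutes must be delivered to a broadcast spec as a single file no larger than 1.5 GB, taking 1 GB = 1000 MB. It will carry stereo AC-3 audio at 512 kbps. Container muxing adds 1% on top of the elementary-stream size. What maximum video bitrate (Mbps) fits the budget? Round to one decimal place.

32.5 Mbps

Budget: 1.5 GB = 12000.0 Mb.
Stream payload after overhead: 12000.0 / 1.01 = 11881.2 Mb.
6 min = 360 s
Total bitrate budget: 11881.2 Mb / 360 s = 33.003 Mbps.
Audio: 512 kbps = 0.512 Mbps.
Video: 33.003 − 0.512 = 32.491 Mbps.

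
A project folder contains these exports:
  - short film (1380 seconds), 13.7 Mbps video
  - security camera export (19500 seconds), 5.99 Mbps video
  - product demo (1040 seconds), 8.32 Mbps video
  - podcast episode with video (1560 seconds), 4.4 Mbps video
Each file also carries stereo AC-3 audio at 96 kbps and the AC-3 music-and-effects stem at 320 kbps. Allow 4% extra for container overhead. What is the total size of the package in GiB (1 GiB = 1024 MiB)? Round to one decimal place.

19.5 GiB

Audio total: 96 + 320 = 416 kbps = 0.416 Mbps.
short film: 14.116 Mbps × 1380 s × 1.04 = 20259.3 Mb
security camera export: 6.406 Mbps × 19500 s × 1.04 = 129913.7 Mb
product demo: 8.736 Mbps × 1040 s × 1.04 = 9448.9 Mb
podcast episode with video: 4.816 Mbps × 1560 s × 1.04 = 7813.5 Mb
Total: 167435.3 Mb = 20929.4 MB.
= 19.49 GiB.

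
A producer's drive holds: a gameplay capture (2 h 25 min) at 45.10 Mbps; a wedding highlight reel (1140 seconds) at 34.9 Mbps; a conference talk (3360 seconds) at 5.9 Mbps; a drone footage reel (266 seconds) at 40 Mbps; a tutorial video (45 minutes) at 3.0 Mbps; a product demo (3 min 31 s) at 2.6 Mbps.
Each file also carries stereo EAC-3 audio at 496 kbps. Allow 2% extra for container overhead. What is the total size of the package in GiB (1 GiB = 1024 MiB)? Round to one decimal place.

Audio: 496 kbps = 0.496 Mbps.
gameplay capture: 45.596 Mbps × 8700 s × 1.02 = 404618.9 Mb
wedding highlight reel: 35.396 Mbps × 1140 s × 1.02 = 41158.5 Mb
conference talk: 6.396 Mbps × 3360 s × 1.02 = 21920.4 Mb
drone footage reel: 40.496 Mbps × 266 s × 1.02 = 10987.4 Mb
tutorial video: 3.496 Mbps × 2700 s × 1.02 = 9628.0 Mb
product demo: 3.096 Mbps × 211 s × 1.02 = 666.3 Mb
Total: 488979.4 Mb = 61122.4 MB.
= 56.92 GiB.

56.9 GiB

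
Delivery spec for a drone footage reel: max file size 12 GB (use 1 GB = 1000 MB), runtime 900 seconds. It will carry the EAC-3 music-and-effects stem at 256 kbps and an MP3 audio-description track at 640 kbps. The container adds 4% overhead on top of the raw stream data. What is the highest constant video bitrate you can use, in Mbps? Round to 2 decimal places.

101.67 Mbps

Budget: 12 GB = 96000.0 Mb.
Stream payload after overhead: 96000.0 / 1.04 = 92307.7 Mb.
Total bitrate budget: 92307.7 Mb / 900 s = 102.564 Mbps.
Audio total: 256 + 640 = 896 kbps = 0.896 Mbps.
Video: 102.564 − 0.896 = 101.668 Mbps.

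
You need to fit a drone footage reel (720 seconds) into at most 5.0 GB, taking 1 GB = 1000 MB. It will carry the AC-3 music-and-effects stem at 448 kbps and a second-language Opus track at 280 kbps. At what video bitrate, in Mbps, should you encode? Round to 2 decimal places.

Budget: 5.0 GB = 40000.0 Mb.
Total bitrate budget: 40000.0 Mb / 720 s = 55.556 Mbps.
Audio total: 448 + 280 = 728 kbps = 0.728 Mbps.
Video: 55.556 − 0.728 = 54.828 Mbps.

54.83 Mbps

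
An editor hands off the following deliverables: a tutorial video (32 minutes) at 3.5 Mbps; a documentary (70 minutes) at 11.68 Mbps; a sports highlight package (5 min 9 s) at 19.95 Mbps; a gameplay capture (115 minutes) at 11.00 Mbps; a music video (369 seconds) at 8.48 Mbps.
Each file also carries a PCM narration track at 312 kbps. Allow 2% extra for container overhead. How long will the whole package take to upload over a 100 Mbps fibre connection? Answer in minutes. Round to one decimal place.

Audio: 312 kbps = 0.312 Mbps.
tutorial video: 3.812 Mbps × 1920 s × 1.02 = 7465.4 Mb
documentary: 11.992 Mbps × 4200 s × 1.02 = 51373.7 Mb
sports highlight package: 20.262 Mbps × 309 s × 1.02 = 6386.2 Mb
gameplay capture: 11.312 Mbps × 6900 s × 1.02 = 79613.9 Mb
music video: 8.792 Mbps × 369 s × 1.02 = 3309.1 Mb
Total: 148148.3 Mb = 18518.5 MB.
At 100 Mbps: 148148.3 / 100 = 1481 s ≈ 24.7 minutes.

24.7 minutes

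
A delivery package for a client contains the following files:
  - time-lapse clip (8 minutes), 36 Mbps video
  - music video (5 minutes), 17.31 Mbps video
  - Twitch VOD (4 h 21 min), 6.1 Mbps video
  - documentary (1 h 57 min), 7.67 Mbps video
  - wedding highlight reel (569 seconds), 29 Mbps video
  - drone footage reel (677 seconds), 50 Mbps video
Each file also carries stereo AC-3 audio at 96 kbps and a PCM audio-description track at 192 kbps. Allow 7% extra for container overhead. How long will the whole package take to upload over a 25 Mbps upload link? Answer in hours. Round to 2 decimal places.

2.73 hours

Audio total: 96 + 192 = 288 kbps = 0.288 Mbps.
time-lapse clip: 36.288 Mbps × 480 s × 1.07 = 18637.5 Mb
music video: 17.598 Mbps × 300 s × 1.07 = 5649.0 Mb
Twitch VOD: 6.388 Mbps × 15660 s × 1.07 = 107038.6 Mb
documentary: 7.958 Mbps × 7020 s × 1.07 = 59775.7 Mb
wedding highlight reel: 29.288 Mbps × 569 s × 1.07 = 17831.4 Mb
drone footage reel: 50.288 Mbps × 677 s × 1.07 = 36428.1 Mb
Total: 245360.3 Mb = 30670.0 MB.
At 25 Mbps: 245360.3 / 25 = 9814 s ≈ 2.73 hours.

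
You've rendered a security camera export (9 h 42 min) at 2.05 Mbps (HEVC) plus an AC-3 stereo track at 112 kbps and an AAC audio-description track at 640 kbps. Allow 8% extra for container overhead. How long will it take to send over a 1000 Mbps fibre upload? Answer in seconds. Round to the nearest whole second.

9 h 42 min = 582 min = 34920 s
Audio total: 112 + 640 = 752 kbps = 0.752 Mbps.
Total bitrate: 2.802 Mbps.
File: 2.802 Mbps × 34920 s = 97845.8 Mb.
With 8% container overhead: ×1.08. → 105673.5 Mb.
At 1000 Mbps: 105673.5 / 1000 = 105.7 s ≈ 106 seconds.

106 seconds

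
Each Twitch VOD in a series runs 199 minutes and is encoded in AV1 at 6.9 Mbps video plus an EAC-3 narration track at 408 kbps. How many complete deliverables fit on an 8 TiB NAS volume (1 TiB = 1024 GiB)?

806

199 min = 11940 s
Audio: 408 kbps = 0.408 Mbps.
Total bitrate: 7.308 Mbps.
Per item: 7.308 Mbps × 11940 s = 87,258 Mb = 10,907 MB.
Capacity: 8 TiB = 70,368,744 Mb; 806.45 items → 806 complete.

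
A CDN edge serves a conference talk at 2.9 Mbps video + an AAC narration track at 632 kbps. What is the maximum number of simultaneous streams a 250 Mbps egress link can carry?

70

Audio: 632 kbps = 0.632 Mbps.
Per-viewer media rate: 3.532 Mbps.
250 Mbps = 250.0 Mbps; 250.0 / 3.532 = 70.78 → 70 viewers.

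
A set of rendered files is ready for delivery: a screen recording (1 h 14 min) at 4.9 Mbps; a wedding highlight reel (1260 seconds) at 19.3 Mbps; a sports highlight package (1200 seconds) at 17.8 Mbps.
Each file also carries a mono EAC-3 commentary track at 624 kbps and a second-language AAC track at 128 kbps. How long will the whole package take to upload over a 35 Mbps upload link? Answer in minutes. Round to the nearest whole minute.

35 minutes

Audio total: 624 + 128 = 752 kbps = 0.752 Mbps.
screen recording: 5.652 Mbps × 4440 s = 25094.9 Mb
wedding highlight reel: 20.052 Mbps × 1260 s = 25265.5 Mb
sports highlight package: 18.552 Mbps × 1200 s = 22262.4 Mb
Total: 72622.8 Mb = 9077.9 MB.
At 35 Mbps: 72622.8 / 35 = 2075 s ≈ 34.6 minutes.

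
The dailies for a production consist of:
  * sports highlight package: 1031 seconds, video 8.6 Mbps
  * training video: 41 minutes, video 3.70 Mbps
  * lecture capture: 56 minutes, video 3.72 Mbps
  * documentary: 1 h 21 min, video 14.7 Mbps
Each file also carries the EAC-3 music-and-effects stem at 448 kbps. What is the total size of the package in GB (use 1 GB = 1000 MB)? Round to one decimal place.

13.4 GB

Audio: 448 kbps = 0.448 Mbps.
sports highlight package: 9.048 Mbps × 1031 s = 9328.5 Mb
training video: 4.148 Mbps × 2460 s = 10204.1 Mb
lecture capture: 4.168 Mbps × 3360 s = 14004.5 Mb
documentary: 15.148 Mbps × 4860 s = 73619.3 Mb
Total: 107156.3 Mb = 13394.5 MB.
= 13.39 GB.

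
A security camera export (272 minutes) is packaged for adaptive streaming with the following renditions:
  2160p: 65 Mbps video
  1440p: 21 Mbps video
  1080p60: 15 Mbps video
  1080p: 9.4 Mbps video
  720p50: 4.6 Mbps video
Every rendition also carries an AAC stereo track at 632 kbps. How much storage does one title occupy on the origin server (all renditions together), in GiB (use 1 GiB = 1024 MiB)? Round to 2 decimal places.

224.49 GiB

272 min = 16320 s
Audio: 632 kbps = 0.632 Mbps.
Sum of rendition bitrates: (65+0.632) + (21+0.632) + (15+0.632) + (9.4+0.632) + (4.6+0.632) = 118.160 Mbps.
× 16320 s = 1,928,371 Mb = 241,046 MB = 224.5 GiB.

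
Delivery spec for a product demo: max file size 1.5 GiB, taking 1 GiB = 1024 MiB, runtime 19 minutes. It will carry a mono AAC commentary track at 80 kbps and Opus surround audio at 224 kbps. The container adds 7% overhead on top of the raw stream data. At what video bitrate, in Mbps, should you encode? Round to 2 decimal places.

10.26 Mbps

Budget: 1.5 GiB = 12884.9 Mb.
Stream payload after overhead: 12884.9 / 1.07 = 12042.0 Mb.
19 min = 1140 s
Total bitrate budget: 12042.0 Mb / 1140 s = 10.563 Mbps.
Audio total: 80 + 224 = 304 kbps = 0.304 Mbps.
Video: 10.563 − 0.304 = 10.259 Mbps.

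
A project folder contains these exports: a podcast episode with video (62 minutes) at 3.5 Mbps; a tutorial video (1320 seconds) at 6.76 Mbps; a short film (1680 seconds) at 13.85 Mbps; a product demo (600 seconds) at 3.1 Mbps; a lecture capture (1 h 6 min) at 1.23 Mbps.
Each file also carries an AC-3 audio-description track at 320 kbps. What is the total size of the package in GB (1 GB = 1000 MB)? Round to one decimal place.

6.9 GB

Audio: 320 kbps = 0.320 Mbps.
podcast episode with video: 3.820 Mbps × 3720 s = 14210.4 Mb
tutorial video: 7.080 Mbps × 1320 s = 9345.6 Mb
short film: 14.170 Mbps × 1680 s = 23805.6 Mb
product demo: 3.420 Mbps × 600 s = 2052.0 Mb
lecture capture: 1.550 Mbps × 3960 s = 6138.0 Mb
Total: 55551.6 Mb = 6943.9 MB.
= 6.944 GB.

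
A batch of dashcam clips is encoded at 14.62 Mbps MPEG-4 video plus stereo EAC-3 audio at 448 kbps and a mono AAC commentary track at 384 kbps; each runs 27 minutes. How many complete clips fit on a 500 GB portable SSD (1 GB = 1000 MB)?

159

27 min = 1620 s
Audio total: 448 + 384 = 832 kbps = 0.832 Mbps.
Total bitrate: 15.452 Mbps.
Per item: 15.452 Mbps × 1620 s = 25,032 Mb = 3,129 MB.
Capacity: 500 GB = 4,000,000 Mb; 159.79 items → 159 complete.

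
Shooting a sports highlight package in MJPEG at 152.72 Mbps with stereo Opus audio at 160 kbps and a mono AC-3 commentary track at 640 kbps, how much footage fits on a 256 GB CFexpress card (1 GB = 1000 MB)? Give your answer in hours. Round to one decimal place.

Audio total: 160 + 640 = 800 kbps = 0.800 Mbps.
Total bitrate: 152.72 + 0.800 = 153.520 Mbps.
Capacity: 256 GB = 2,048,000 Mb.
Recording time: 2,048,000 / 153.520 = 13,340 s ≈ 3.71 hours.

3.7 hours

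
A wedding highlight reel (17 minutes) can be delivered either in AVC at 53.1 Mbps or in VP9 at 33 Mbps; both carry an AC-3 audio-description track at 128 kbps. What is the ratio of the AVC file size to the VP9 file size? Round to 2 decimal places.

17 min = 1020 s
Audio: 128 kbps = 0.128 Mbps.
AVC: 53.228 Mbps × 1020 s = 54292.6 Mb = 6.787 GB.
VP9: 33.128 Mbps × 1020 s = 33790.6 Mb = 4.224 GB.
Ratio: 6.787 / 4.224 = 1.607.

1.61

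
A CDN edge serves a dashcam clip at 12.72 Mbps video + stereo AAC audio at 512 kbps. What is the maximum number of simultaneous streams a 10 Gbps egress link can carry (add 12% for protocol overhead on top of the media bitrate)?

Audio: 512 kbps = 0.512 Mbps.
Per-viewer media rate: 13.232 Mbps.
On the wire with 12% overhead: 14.820 Mbps.
10 Gbps = 10,000 Mbps; 10,000 / 14.820 = 674.77 → 674 viewers.

674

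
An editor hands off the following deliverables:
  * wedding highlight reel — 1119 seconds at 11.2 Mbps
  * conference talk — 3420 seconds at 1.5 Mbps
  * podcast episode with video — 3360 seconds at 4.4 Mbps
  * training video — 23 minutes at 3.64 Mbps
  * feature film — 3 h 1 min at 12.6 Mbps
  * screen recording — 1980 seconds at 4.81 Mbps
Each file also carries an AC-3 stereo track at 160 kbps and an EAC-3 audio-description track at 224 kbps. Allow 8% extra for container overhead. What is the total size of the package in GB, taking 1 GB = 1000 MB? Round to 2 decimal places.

Audio total: 160 + 224 = 384 kbps = 0.384 Mbps.
wedding highlight reel: 11.584 Mbps × 1119 s × 1.08 = 13999.5 Mb
conference talk: 1.884 Mbps × 3420 s × 1.08 = 6958.7 Mb
podcast episode with video: 4.784 Mbps × 3360 s × 1.08 = 17360.2 Mb
training video: 4.024 Mbps × 1380 s × 1.08 = 5997.4 Mb
feature film: 12.984 Mbps × 10860 s × 1.08 = 152286.7 Mb
screen recording: 5.194 Mbps × 1980 s × 1.08 = 11106.8 Mb
Total: 207709.4 Mb = 25963.7 MB.
= 25.96 GB.

25.96 GB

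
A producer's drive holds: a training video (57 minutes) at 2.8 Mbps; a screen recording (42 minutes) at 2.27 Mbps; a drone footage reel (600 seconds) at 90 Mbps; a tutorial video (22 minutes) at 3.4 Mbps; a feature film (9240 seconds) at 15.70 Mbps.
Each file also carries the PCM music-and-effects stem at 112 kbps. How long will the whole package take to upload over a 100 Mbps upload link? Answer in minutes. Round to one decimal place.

Audio: 112 kbps = 0.112 Mbps.
training video: 2.912 Mbps × 3420 s = 9959.0 Mb
screen recording: 2.382 Mbps × 2520 s = 6002.6 Mb
drone footage reel: 90.112 Mbps × 600 s = 54067.2 Mb
tutorial video: 3.512 Mbps × 1320 s = 4635.8 Mb
feature film: 15.812 Mbps × 9240 s = 146102.9 Mb
Total: 220767.6 Mb = 27596.0 MB.
At 100 Mbps: 220767.6 / 100 = 2208 s ≈ 36.8 minutes.

36.8 minutes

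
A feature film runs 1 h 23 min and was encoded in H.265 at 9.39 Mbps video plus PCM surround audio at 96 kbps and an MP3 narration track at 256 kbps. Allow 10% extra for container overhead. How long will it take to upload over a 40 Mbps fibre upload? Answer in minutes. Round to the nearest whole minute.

1 h 23 min = 83 min = 4980 s
Audio total: 96 + 256 = 352 kbps = 0.352 Mbps.
Total bitrate: 9.742 Mbps.
File: 9.742 Mbps × 4980 s = 48515.2 Mb.
With 10% container overhead: ×1.10. → 53366.7 Mb.
At 40 Mbps: 53366.7 / 40 = 1334.2 s ≈ 22.2 minutes.

22 minutes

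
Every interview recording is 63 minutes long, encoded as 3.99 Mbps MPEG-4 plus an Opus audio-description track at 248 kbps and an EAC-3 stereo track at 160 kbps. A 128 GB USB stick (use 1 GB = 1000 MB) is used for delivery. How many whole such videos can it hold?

61

63 min = 3780 s
Audio total: 248 + 160 = 408 kbps = 0.408 Mbps.
Total bitrate: 4.398 Mbps.
Per item: 4.398 Mbps × 3780 s = 16,624 Mb = 2,078 MB.
Capacity: 128 GB = 1,024,000 Mb; 61.60 items → 61 complete.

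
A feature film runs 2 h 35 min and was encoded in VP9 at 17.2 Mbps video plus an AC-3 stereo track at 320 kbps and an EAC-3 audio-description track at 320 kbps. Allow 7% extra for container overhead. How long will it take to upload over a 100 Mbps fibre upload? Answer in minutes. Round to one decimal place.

2 h 35 min = 155 min = 9300 s
Audio total: 320 + 320 = 640 kbps = 0.640 Mbps.
Total bitrate: 17.840 Mbps.
File: 17.840 Mbps × 9300 s = 165912.0 Mb.
With 7% container overhead: ×1.07. → 177525.8 Mb.
At 100 Mbps: 177525.8 / 100 = 1775.3 s ≈ 29.6 minutes.

29.6 minutes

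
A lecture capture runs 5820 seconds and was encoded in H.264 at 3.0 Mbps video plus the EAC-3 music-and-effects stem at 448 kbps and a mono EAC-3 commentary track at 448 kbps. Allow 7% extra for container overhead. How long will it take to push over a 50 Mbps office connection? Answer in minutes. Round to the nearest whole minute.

8 minutes

Audio total: 448 + 448 = 896 kbps = 0.896 Mbps.
Total bitrate: 3.896 Mbps.
File: 3.896 Mbps × 5820 s = 22674.7 Mb.
With 7% container overhead: ×1.07. → 24262.0 Mb.
At 50 Mbps: 24262.0 / 50 = 485.2 s ≈ 8.09 minutes.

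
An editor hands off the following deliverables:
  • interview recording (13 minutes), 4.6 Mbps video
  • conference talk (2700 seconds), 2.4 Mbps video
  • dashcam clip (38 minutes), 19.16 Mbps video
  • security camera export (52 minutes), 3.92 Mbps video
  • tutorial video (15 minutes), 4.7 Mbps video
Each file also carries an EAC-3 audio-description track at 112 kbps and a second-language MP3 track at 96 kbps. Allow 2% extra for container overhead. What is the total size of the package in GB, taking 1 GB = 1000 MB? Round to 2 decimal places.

9.21 GB

Audio total: 112 + 96 = 208 kbps = 0.208 Mbps.
interview recording: 4.808 Mbps × 780 s × 1.02 = 3825.2 Mb
conference talk: 2.608 Mbps × 2700 s × 1.02 = 7182.4 Mb
dashcam clip: 19.368 Mbps × 2280 s × 1.02 = 45042.2 Mb
security camera export: 4.128 Mbps × 3120 s × 1.02 = 13136.9 Mb
tutorial video: 4.908 Mbps × 900 s × 1.02 = 4505.5 Mb
Total: 73692.4 Mb = 9211.5 MB.
= 9.212 GB.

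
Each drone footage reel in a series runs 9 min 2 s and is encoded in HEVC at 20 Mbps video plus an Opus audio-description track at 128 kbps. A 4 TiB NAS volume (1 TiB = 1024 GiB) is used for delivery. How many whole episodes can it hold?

9 min 2 s = 542 s
Audio: 128 kbps = 0.128 Mbps.
Total bitrate: 20.128 Mbps.
Per item: 20.128 Mbps × 542 s = 10,909 Mb = 1,364 MB.
Capacity: 4 TiB = 35,184,372 Mb; 3225.15 items → 3225 complete.

3225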